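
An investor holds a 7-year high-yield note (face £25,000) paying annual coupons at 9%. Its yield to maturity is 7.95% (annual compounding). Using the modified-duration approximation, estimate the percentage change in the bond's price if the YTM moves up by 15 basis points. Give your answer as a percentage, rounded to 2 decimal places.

Periodic yield y = 0.0795. Modified duration first:
  t   CF        PV=CF/(1+0.0795)^t    t·PV
  1     2,250.00     2,084.2983     2,084.2983
  2     2,250.00     1,930.7997     3,861.5994
  3     2,250.00     1,788.6056     5,365.8167
  4     2,250.00     1,656.8833     6,627.5334
  5     2,250.00     1,534.8618     7,674.3091
  6     2,250.00     1,421.8266     8,530.9597
  7    27,250.00    15,951.7370   111,662.1588
  Σ                 26,369.0123   145,806.6754
P = 26,369.0123; D_Mac = 5.52947 yrs; D_mod = 5.52947/(1+0.0795) = 5.12225 yrs.
ΔP/P ≈ -D_mod · Δy = -5.12225 × (+0.0015) = -0.007683 = -0.7683%.

-0.77%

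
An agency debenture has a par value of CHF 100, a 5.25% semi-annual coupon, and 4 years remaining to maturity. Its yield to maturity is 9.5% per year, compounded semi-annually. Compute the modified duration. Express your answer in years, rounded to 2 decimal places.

Periodic yield y = 0.0475. First find Macaulay duration:
  t   CF        PV=CF/(1+0.0475)^t    t·PV
  1        2.625         2.5060         2.5060
  2        2.625         2.3923         4.7847
  3        2.625         2.2838         6.8515
  4        2.625         2.1803         8.7211
  5        2.625         2.0814        10.4071
  6        2.625         1.9870        11.9222
  7        2.625         1.8969        13.2785
  8      102.625        70.7980       566.3839
  Σ                     86.1258       624.8550
P = 86.1258; Macaulay duration = 624.8550 / 86.1258 = 7.25514 half-year periods = 3.62757 years.
Modified duration = D_Mac / (1 + y) = 3.62757 / 1.0475 = 3.46308 years.

3.46 years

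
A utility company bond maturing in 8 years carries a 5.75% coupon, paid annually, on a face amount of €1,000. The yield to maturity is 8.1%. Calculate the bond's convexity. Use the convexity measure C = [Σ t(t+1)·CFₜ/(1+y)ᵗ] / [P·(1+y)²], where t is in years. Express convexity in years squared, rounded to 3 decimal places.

With y = 0.081:
  t   CF        PV=CF/(1+0.081)^t    t·PV        t(t+1)·PV
  1        57.50        53.1915        53.1915         106.3830
  2        57.50        49.2058        98.4116         295.2349
  3        57.50        45.5188       136.5564         546.2255
  4        57.50        42.1080       168.4322         842.1609
  5        57.50        38.9529       194.7643       1,168.5859
  6        57.50        36.0341       216.2046       1,513.4322
  7        57.50        33.3340       233.3383       1,866.7064
  8     1,057.50       567.1198     4,536.9585      40,832.6269
  Σ                    865.4650     5,637.8574      47,171.3557
P = 865.4650.
Convexity = Σ t(t+1)·PV / [P·(1+y)²] = 47,171.3557 / (865.4650 × 1.168561) = 46.64203.

46.642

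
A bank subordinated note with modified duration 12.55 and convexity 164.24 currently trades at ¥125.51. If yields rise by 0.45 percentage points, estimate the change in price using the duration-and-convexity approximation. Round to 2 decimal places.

Duration effect: -D_mod·Δy = -12.55 × (+0.0045) = -0.056475
Convexity effect: ½·C·(Δy)² = 0.5 × 164.24 × (0.0045)² = +0.00166293
ΔP/P ≈ -0.056475 + 0.00166293 = -0.05481207
ΔP ≈ 125.51 × (-0.05481207) = -6.8794629057.

-¥6.88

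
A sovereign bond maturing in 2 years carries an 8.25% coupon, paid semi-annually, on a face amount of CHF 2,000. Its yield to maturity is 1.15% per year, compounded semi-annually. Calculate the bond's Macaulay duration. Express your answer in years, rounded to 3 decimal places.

1.892 years

Periodic yield y = 0.00575. Discount each cash flow and weight by its period:
  t   CF        PV=CF/(1+0.00575)^t    t·PV
  1        82.50        82.0283        82.0283
  2        82.50        81.5594       163.1187
  3        82.50        81.0931       243.2793
  4     2,082.50     2,035.2832     8,141.1327
  Σ                  2,279.9640     8,629.5591
Price P = Σ PV = 2,279.9640.
Macaulay duration = Σ(t·PV) / P = 8,629.5591 / 2,279.9640 = 3.78495 half-year periods.
In years: 3.78495 / 2 = 1.89248 years.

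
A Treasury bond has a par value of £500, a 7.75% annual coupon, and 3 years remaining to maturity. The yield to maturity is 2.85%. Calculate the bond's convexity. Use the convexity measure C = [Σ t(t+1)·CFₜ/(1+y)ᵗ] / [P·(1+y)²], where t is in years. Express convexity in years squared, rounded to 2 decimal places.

With y = 0.0285:
  t   CF        PV=CF/(1+0.0285)^t    t·PV        t(t+1)·PV
  1        38.75        37.6762        37.6762          75.3525
  2        38.75        36.6322        73.2644         219.7933
  3       538.75       495.1929     1,485.5787       5,942.3146
  Σ                    569.5013     1,596.5193       6,237.4603
P = 569.5013.
Convexity = Σ t(t+1)·PV / [P·(1+y)²] = 6,237.4603 / (569.5013 × 1.057812) = 10.35391.

10.35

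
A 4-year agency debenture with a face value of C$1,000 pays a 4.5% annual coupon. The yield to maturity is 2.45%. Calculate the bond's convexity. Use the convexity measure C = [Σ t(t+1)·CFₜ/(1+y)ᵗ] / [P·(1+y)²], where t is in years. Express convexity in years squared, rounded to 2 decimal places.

17.53

With y = 0.0245:
  t   CF        PV=CF/(1+0.0245)^t    t·PV        t(t+1)·PV
  1        45.00        43.9239        43.9239          87.8477
  2        45.00        42.8735        85.7469         257.2408
  3        45.00        41.8482       125.5446         502.1782
  4     1,045.00       948.5679     3,794.2717      18,971.3587
  Σ                  1,077.2134     4,049.4871      19,818.6254
P = 1,077.2134.
Convexity = Σ t(t+1)·PV / [P·(1+y)²] = 19,818.6254 / (1,077.2134 × 1.049600) = 17.52862.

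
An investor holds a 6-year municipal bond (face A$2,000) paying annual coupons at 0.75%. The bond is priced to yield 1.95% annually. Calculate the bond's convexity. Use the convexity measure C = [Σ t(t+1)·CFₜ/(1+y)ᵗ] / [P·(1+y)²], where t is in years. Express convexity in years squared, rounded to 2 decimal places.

With y = 0.0195:
  t   CF        PV=CF/(1+0.0195)^t    t·PV        t(t+1)·PV
  1        15.00        14.7131        14.7131          29.4262
  2        15.00        14.4317        28.8634          86.5901
  3        15.00        14.1556        42.4669         169.8677
  4        15.00        13.8849        55.5395         277.6977
  5        15.00        13.6193        68.0966         408.5793
  6     2,015.00     1,794.5339    10,767.2035      75,370.4243
  Σ                  1,865.3385    10,976.8829      76,342.5853
P = 1,865.3385.
Convexity = Σ t(t+1)·PV / [P·(1+y)²] = 76,342.5853 / (1,865.3385 × 1.039380) = 39.37629.

39.38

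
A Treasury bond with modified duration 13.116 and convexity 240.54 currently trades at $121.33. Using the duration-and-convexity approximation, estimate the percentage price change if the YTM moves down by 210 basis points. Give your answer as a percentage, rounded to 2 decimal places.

Duration effect: -D_mod·Δy = -13.116 × (-0.021) = +0.275436
Convexity effect: ½·C·(Δy)² = 0.5 × 240.54 × (-0.021)² = +0.05303907
ΔP/P ≈ +0.275436 + 0.05303907 = +0.32847507
= +32.847507%.

+32.85%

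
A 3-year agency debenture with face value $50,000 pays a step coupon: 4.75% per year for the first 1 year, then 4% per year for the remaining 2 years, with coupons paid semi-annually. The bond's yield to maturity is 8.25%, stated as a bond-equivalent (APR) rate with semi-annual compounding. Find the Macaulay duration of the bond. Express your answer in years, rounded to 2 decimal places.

2.83 years

Periodic yield y = 0.04125. Discount each cash flow and weight by its period:
  t   CF        PV=CF/(1+0.04125)^t    t·PV
  1     1,187.50     1,140.4562     1,140.4562
  2     1,187.50     1,095.2760     2,190.5521
  3     1,000.00       885.7985     2,657.3956
  4     1,000.00       850.7069     3,402.8275
  5     1,000.00       817.0054     4,085.0270
  6    51,000.00    40,016.5911   240,099.5466
  Σ                 44,805.8341   253,575.8050
Price P = Σ PV = 44,805.8341.
Macaulay duration = Σ(t·PV) / P = 253,575.8050 / 44,805.8341 = 5.65944 half-year periods.
In years: 5.65944 / 2 = 2.82972 years.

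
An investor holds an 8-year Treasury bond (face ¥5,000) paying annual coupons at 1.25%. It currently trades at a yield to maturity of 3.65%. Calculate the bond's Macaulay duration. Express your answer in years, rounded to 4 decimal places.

Periodic yield y = 0.0365. Discount each cash flow and weight by its year:
  t   CF        PV=CF/(1+0.0365)^t    t·PV
  1        62.50        60.2991        60.2991
  2        62.50        58.1757       116.3513
  3        62.50        56.1270       168.3811
  4        62.50        54.1505       216.6022
  5        62.50        52.2436       261.2182
  6        62.50        50.4039       302.4234
  7        62.50        48.6289       340.4026
  8     5,062.50     3,800.2361    30,401.8892
  Σ                  4,180.2650    31,867.5672
Price P = Σ PV = 4,180.2650.
Macaulay duration = Σ(t·PV) / P = 31,867.5672 / 4,180.2650 = 7.62334 years.

7.6233 years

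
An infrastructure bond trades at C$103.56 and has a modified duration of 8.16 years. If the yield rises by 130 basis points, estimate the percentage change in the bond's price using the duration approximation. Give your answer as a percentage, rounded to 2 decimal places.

-10.61%

Duration approximation: ΔP/P ≈ -D_mod · Δy = -8.16 × (+0.013) = -0.106080.
As a percentage: -10.6080%.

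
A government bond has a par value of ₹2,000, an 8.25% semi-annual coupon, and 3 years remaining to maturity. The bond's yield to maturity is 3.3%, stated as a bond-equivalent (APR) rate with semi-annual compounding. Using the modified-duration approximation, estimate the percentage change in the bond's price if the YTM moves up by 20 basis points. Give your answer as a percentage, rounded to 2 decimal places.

Periodic yield y = 0.0165. Modified duration first:
  t   CF        PV=CF/(1+0.0165)^t    t·PV
  1        82.50        81.1608        81.1608
  2        82.50        79.8434       159.6869
  3        82.50        78.5474       235.6422
  4        82.50        77.2724       309.0896
  5        82.50        76.0181       380.0905
  6     2,082.50     1,887.7336    11,326.4018
  Σ                  2,280.5758    12,492.0718
P = 2,280.5758; D_Mac = 5.47760 half-year periods = 2.73880 yrs; D_mod = 2.73880/(1+0.0165) = 2.69434 yrs.
ΔP/P ≈ -D_mod · Δy = -2.69434 × (+0.002) = -0.005389 = -0.5389%.

-0.54%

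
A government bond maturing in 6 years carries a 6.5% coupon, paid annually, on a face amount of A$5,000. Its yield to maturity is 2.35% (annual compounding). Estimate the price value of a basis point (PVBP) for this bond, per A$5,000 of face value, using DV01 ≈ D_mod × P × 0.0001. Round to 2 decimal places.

A$3.15

Periodic yield y = 0.0235.
  t   CF        PV=CF/(1+0.0235)^t    t·PV
  1       325.00       317.5379       317.5379
  2       325.00       310.2471       620.4941
  3       325.00       303.1236       909.3709
  4       325.00       296.1638     1,184.6552
  5       325.00       289.3638     1,446.8188
  6     5,325.00     4,632.2558    27,793.5346
  Σ                  6,148.6919    32,272.4114
P = 6,148.6919; D_Mac = 5.24866 yrs; D_mod = 5.12815 yrs.
DV01 ≈ 5.12815 × 6,148.6919 × 0.0001 = 3.153142.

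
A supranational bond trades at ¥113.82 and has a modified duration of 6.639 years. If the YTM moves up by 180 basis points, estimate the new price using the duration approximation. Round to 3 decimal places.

¥100.218

Duration approximation: ΔP/P ≈ -D_mod · Δy = -6.639 × (+0.018) = -0.119502.
New price ≈ 113.82 × (1 - 0.119502) = 100.21828236.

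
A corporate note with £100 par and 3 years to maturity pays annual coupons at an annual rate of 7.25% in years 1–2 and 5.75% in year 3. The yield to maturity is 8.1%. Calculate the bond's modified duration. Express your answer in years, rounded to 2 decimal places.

Periodic yield y = 0.081. First find Macaulay duration:
  t   CF        PV=CF/(1+0.081)^t    t·PV
  1         7.25         6.7068         6.7068
  2         7.25         6.2042        12.4084
  3       105.75        83.7150       251.1450
  Σ                     96.6260       270.2602
P = 96.6260; Macaulay duration = 270.2602 / 96.6260 = 2.79697 years.
Modified duration = D_Mac / (1 + y) = 2.79697 / 1.081 = 2.58739 years.

2.59 years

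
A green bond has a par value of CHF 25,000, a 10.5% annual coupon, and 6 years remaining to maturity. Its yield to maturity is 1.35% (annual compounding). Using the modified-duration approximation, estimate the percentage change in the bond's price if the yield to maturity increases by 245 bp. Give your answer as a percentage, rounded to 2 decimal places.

Periodic yield y = 0.0135. Modified duration first:
  t   CF        PV=CF/(1+0.0135)^t    t·PV
  1     2,625.00     2,590.0345     2,590.0345
  2     2,625.00     2,555.5348     5,111.0696
  3     2,625.00     2,521.4946     7,564.4839
  4     2,625.00     2,487.9079     9,951.6315
  5     2,625.00     2,454.7685    12,273.8425
  6    27,625.00    25,489.4091   152,936.4549
  Σ                 38,099.1495   190,427.5170
P = 38,099.1495; D_Mac = 4.99821 yrs; D_mod = 4.99821/(1+0.0135) = 4.93163 yrs.
ΔP/P ≈ -D_mod · Δy = -4.93163 × (+0.0245) = -0.120825 = -12.0825%.

-12.08%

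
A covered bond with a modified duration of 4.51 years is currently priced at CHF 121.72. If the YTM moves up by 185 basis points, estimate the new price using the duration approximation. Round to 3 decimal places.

Duration approximation: ΔP/P ≈ -D_mod · Δy = -4.51 × (+0.0185) = -0.083435.
New price ≈ 121.72 × (1 - 0.083435) = 111.5642918.

CHF 111.564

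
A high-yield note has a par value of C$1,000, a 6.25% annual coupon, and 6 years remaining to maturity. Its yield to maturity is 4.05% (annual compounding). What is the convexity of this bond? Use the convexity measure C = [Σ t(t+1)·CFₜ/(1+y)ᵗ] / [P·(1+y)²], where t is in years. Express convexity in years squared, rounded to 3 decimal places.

32.223

With y = 0.0405:
  t   CF        PV=CF/(1+0.0405)^t    t·PV        t(t+1)·PV
  1        62.50        60.0673        60.0673         120.1346
  2        62.50        57.7292       115.4585         346.3754
  3        62.50        55.4822       166.4466         665.7865
  4        62.50        53.3226       213.2906       1,066.4529
  5        62.50        51.2471       256.2357       1,537.4141
  6     1,062.50       837.2910     5,023.7461      35,166.2227
  Σ                  1,115.1395     5,835.2447      38,902.3862
P = 1,115.1395.
Convexity = Σ t(t+1)·PV / [P·(1+y)²] = 38,902.3862 / (1,115.1395 × 1.082640) = 32.22277.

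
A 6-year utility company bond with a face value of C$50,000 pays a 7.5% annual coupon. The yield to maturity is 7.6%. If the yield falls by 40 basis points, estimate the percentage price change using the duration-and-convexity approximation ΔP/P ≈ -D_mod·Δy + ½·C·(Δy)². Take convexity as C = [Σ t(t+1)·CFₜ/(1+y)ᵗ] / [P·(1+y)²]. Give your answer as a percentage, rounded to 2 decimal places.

+1.90%

With y = 0.076:
  t   CF        PV=CF/(1+0.076)^t    t·PV        t(t+1)·PV
  1     3,750.00     3,485.1301     3,485.1301       6,970.2602
  2     3,750.00     3,238.9685     6,477.9370      19,433.8110
  3     3,750.00     3,010.1938     9,030.5813      36,122.3253
  4     3,750.00     2,797.5779    11,190.3114      55,951.5572
  5     3,750.00     2,599.9794    12,999.8971      77,999.3827
  6    53,750.00    34,634.1745   207,805.0469   1,454,635.3285
  Σ                 49,766.0242   250,988.9039   1,651,112.6650
P = 49,766.0242; D_Mac = 5.04338 yrs; D_mod = 4.68715 yrs; C = 28.65624.
Duration effect: -4.68715 × (-0.004) = +0.018749
Convexity effect: 0.5 × 28.65624 × (-0.004)² = +0.0002292
ΔP/P ≈ +0.018749 + 0.0002292 = +0.018978 = +1.8978%.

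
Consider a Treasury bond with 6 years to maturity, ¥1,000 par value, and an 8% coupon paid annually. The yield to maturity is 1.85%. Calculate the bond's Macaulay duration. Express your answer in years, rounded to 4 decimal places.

5.1457 years

Periodic yield y = 0.0185. Discount each cash flow and weight by its year:
  t   CF        PV=CF/(1+0.0185)^t    t·PV
  1        80.00        78.5469        78.5469
  2        80.00        77.1202       154.2403
  3        80.00        75.7194       227.1581
  4        80.00        74.3440       297.3760
  5        80.00        72.9936       364.9680
  6     1,080.00       967.5147     5,805.0880
  Σ                  1,346.2387     6,927.3772
Price P = Σ PV = 1,346.2387.
Macaulay duration = Σ(t·PV) / P = 6,927.3772 / 1,346.2387 = 5.14573 years.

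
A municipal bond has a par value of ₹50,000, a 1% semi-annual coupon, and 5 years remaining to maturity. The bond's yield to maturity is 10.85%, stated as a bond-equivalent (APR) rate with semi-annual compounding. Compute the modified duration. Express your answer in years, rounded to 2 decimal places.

Periodic yield y = 0.05425. First find Macaulay duration:
  t   CF        PV=CF/(1+0.05425)^t    t·PV
  1       250.00       237.1354       237.1354
  2       250.00       224.9328       449.8656
  3       250.00       213.3581       640.0744
  4       250.00       202.3791       809.5162
  5       250.00       191.9650       959.8248
  6       250.00       182.0868     1,092.5205
  7       250.00       172.7169     1,209.0180
  8       250.00       163.8291     1,310.6331
  9       250.00       155.3988     1,398.5888
  10   50,250.00    29,627.8385   296,278.3854
  Σ                 31,371.6404   304,385.5621
P = 31,371.6404; Macaulay duration = 304,385.5621 / 31,371.6404 = 9.70257 half-year periods = 4.85129 years.
Modified duration = D_Mac / (1 + y) = 4.85129 / 1.05425 = 4.60165 years.

4.60 years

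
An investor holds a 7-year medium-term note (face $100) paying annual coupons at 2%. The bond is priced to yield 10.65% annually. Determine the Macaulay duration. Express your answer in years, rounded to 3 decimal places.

Periodic yield y = 0.1065. Discount each cash flow and weight by its year:
  t   CF        PV=CF/(1+0.1065)^t    t·PV
  1         2.00         1.8075         1.8075
  2         2.00         1.6335         3.2671
  3         2.00         1.4763         4.4289
  4         2.00         1.3342         5.3368
  5         2.00         1.2058         6.0290
  6         2.00         1.0897         6.5384
  7       102.00        50.2273       351.5914
  Σ                     58.7744       378.9991
Price P = Σ PV = 58.7744.
Macaulay duration = Σ(t·PV) / P = 378.9991 / 58.7744 = 6.44837 years.

6.448 years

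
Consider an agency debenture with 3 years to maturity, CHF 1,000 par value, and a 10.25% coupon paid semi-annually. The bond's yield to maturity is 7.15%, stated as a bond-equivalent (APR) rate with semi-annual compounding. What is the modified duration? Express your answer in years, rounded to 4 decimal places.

Periodic yield y = 0.03575. First find Macaulay duration:
  t   CF        PV=CF/(1+0.03575)^t    t·PV
  1        51.25        49.4811        49.4811
  2        51.25        47.7732        95.5463
  3        51.25        46.1242       138.3727
  4        51.25        44.5322       178.1288
  5        51.25        42.9951       214.9756
  6     1,051.25       851.4837     5,108.9024
  Σ                  1,082.3895     5,785.4068
P = 1,082.3895; Macaulay duration = 5,785.4068 / 1,082.3895 = 5.34503 half-year periods = 2.67252 years.
Modified duration = D_Mac / (1 + y) = 2.67252 / 1.03575 = 2.58027 years.

2.5803 years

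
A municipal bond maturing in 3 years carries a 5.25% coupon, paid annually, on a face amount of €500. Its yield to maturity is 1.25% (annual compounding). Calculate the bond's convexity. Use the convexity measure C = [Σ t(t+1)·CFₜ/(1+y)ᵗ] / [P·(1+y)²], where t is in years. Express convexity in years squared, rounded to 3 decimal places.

10.984

With y = 0.0125:
  t   CF        PV=CF/(1+0.0125)^t    t·PV        t(t+1)·PV
  1        26.25        25.9259        25.9259          51.8519
  2        26.25        25.6059        51.2117         153.6351
  3       526.25       506.9989     1,520.9967       6,083.9867
  Σ                    558.5307     1,598.1343       6,289.4737
P = 558.5307.
Convexity = Σ t(t+1)·PV / [P·(1+y)²] = 6,289.4737 / (558.5307 × 1.025156) = 10.98442.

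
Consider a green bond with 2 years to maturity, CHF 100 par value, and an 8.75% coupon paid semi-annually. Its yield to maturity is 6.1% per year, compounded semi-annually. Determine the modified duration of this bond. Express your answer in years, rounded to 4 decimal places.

1.8253 years

Periodic yield y = 0.0305. First find Macaulay duration:
  t   CF        PV=CF/(1+0.0305)^t    t·PV
  1        4.375         4.2455         4.2455
  2        4.375         4.1199         8.2397
  3        4.375         3.9979        11.9938
  4      104.375        92.5560       370.2239
  Σ                    104.9193       394.7029
P = 104.9193; Macaulay duration = 394.7029 / 104.9193 = 3.76197 half-year periods = 1.88098 years.
Modified duration = D_Mac / (1 + y) = 1.88098 / 1.0305 = 1.82531 years.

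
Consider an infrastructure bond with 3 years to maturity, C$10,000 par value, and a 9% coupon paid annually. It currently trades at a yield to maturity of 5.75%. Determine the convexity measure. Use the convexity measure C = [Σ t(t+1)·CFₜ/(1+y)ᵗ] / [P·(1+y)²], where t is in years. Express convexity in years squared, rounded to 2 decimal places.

With y = 0.0575:
  t   CF        PV=CF/(1+0.0575)^t    t·PV        t(t+1)·PV
  1       900.00       851.0638       851.0638       1,702.1277
  2       900.00       804.7885     1,609.5770       4,828.7309
  3    10,900.00     9,216.9105    27,650.7315     110,602.9259
  Σ                 10,872.7628    30,111.3723     117,133.7845
P = 10,872.7628.
Convexity = Σ t(t+1)·PV / [P·(1+y)²] = 117,133.7845 / (10,872.7628 × 1.118306) = 9.63344.

9.63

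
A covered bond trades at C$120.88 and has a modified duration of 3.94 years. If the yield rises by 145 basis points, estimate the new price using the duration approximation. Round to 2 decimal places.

Duration approximation: ΔP/P ≈ -D_mod · Δy = -3.94 × (+0.0145) = -0.057130.
New price ≈ 120.88 × (1 - 0.057130) = 113.9741256.

C$113.97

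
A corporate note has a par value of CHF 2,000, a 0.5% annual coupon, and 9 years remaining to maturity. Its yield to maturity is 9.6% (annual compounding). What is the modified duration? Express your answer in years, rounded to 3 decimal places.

Periodic yield y = 0.096. First find Macaulay duration:
  t   CF        PV=CF/(1+0.096)^t    t·PV
  1        10.00         9.1241         9.1241
  2        10.00         8.3249        16.6498
  3        10.00         7.5957        22.7871
  4        10.00         6.9304        27.7216
  5        10.00         6.3234        31.6168
  6        10.00         5.7695        34.6169
  7        10.00         5.2641        36.8489
  8        10.00         4.8030        38.4243
  9     2,010.00       880.8482     7,927.6338
  Σ                    934.9833     8,145.4231
P = 934.9833; Macaulay duration = 8,145.4231 / 934.9833 = 8.71184 years.
Modified duration = D_Mac / (1 + y) = 8.71184 / 1.096 = 7.94876 years.

7.949 years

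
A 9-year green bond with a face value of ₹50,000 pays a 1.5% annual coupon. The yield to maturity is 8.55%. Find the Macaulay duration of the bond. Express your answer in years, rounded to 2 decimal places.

Periodic yield y = 0.0855. Discount each cash flow and weight by its year:
  t   CF        PV=CF/(1+0.0855)^t    t·PV
  1       750.00       690.9258       690.9258
  2       750.00       636.5047     1,273.0094
  3       750.00       586.3701     1,759.1102
  4       750.00       540.1843     2,160.7372
  5       750.00       497.6364     2,488.1819
  6       750.00       458.4398     2,750.6387
  7       750.00       422.3305     2,956.3137
  8       750.00       389.0654     3,112.5234
  9    50,750.00    24,253.1189   218,278.0704
  Σ                 28,474.5759   235,469.5106
Price P = Σ PV = 28,474.5759.
Macaulay duration = Σ(t·PV) / P = 235,469.5106 / 28,474.5759 = 8.26947 years.

8.27 years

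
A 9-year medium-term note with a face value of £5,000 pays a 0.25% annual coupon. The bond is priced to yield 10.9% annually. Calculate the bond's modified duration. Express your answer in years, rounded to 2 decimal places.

Periodic yield y = 0.109. First find Macaulay duration:
  t   CF        PV=CF/(1+0.109)^t    t·PV
  1        12.50        11.2714        11.2714
  2        12.50        10.1636        20.3272
  3        12.50         9.1646        27.4939
  4        12.50         8.2639        33.0555
  5        12.50         7.4516        37.2582
  6        12.50         6.7192        40.3155
  7        12.50         6.0588        42.4119
  8        12.50         5.4633        43.7067
  9     5,012.50     1,975.4701    17,779.2313
  Σ                  2,040.0267    18,035.0715
P = 2,040.0267; Macaulay duration = 18,035.0715 / 2,040.0267 = 8.84061 years.
Modified duration = D_Mac / (1 + y) = 8.84061 / 1.109 = 7.97169 years.

7.97 years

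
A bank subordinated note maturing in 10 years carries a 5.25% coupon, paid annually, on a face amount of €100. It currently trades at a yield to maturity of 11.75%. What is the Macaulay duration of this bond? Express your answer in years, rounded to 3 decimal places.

7.428 years

Periodic yield y = 0.1175. Discount each cash flow and weight by its year:
  t   CF        PV=CF/(1+0.1175)^t    t·PV
  1         5.25         4.6980         4.6980
  2         5.25         4.2040         8.4080
  3         5.25         3.7620        11.2859
  4         5.25         3.3664        13.4657
  5         5.25         3.0125        15.0623
  6         5.25         2.6957        16.1743
  7         5.25         2.4123        16.8859
  8         5.25         2.1586        17.2691
  9         5.25         1.9317        17.3850
  10      105.25        34.6535       346.5347
  Σ                     62.8946       467.1690
Price P = Σ PV = 62.8946.
Macaulay duration = Σ(t·PV) / P = 467.1690 / 62.8946 = 7.42780 years.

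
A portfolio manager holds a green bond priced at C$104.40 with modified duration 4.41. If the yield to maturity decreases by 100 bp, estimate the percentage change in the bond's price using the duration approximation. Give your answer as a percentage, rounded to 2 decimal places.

+4.41%

Duration approximation: ΔP/P ≈ -D_mod · Δy = -4.41 × (-0.01) = +0.044100.
As a percentage: +4.4100%.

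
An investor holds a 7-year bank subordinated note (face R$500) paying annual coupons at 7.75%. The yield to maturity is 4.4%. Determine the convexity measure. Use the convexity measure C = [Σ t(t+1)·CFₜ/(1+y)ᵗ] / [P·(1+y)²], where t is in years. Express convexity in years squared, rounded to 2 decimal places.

39.61

With y = 0.044:
  t   CF        PV=CF/(1+0.044)^t    t·PV        t(t+1)·PV
  1        38.75        37.1169        37.1169          74.2337
  2        38.75        35.5525        71.1051         213.3153
  3        38.75        34.0542       102.1625         408.6500
  4        38.75        32.6189       130.4757         652.3786
  5        38.75        31.2442       156.2209         937.3256
  6        38.75        29.9274       179.5643       1,256.9500
  7       538.75       398.5509     2,789.8563      22,318.8503
  Σ                    599.0650     3,466.5017      25,861.7035
P = 599.0650.
Convexity = Σ t(t+1)·PV / [P·(1+y)²] = 25,861.7035 / (599.0650 × 1.089936) = 39.60794.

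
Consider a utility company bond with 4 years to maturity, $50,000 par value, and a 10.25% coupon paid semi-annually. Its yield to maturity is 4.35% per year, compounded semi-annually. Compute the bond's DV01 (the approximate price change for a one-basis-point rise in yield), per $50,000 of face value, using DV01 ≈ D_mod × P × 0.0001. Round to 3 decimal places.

Periodic yield y = 0.02175.
  t   CF        PV=CF/(1+0.02175)^t    t·PV
  1     2,562.50     2,507.9520     2,507.9520
  2     2,562.50     2,454.5652     4,909.1305
  3     2,562.50     2,402.3149     7,206.9447
  4     2,562.50     2,351.1768     9,404.7072
  5     2,562.50     2,301.1273    11,505.6364
  6     2,562.50     2,252.1432    13,512.8590
  7     2,562.50     2,204.2018    15,429.4125
  8    52,562.50    44,250.5672   354,004.5378
  Σ                 60,724.0485   418,481.1802
P = 60,724.0485; D_Mac = 6.89152 half-year periods = 3.44576 yrs; D_mod = 3.37241 yrs.
DV01 ≈ 3.37241 × 60,724.0485 × 0.0001 = 20.478648.

$20.479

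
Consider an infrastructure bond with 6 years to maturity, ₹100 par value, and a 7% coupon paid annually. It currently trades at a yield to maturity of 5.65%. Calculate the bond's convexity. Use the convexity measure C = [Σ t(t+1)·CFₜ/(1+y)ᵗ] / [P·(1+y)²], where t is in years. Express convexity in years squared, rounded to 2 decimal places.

With y = 0.0565:
  t   CF        PV=CF/(1+0.0565)^t    t·PV        t(t+1)·PV
  1         7.00         6.6257         6.6257          13.2513
  2         7.00         6.2713        12.5426          37.6279
  3         7.00         5.9359        17.8078          71.2313
  4         7.00         5.6185        22.4740         112.3699
  5         7.00         5.3180        26.5901         159.5408
  6       107.00        76.9426       461.6555       3,231.5885
  Σ                    106.7120       547.6957       3,625.6098
P = 106.7120.
Convexity = Σ t(t+1)·PV / [P·(1+y)²] = 3,625.6098 / (106.7120 × 1.116192) = 30.43888.

30.44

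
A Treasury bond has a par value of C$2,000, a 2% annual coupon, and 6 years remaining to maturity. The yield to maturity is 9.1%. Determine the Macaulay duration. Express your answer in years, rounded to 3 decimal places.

5.639 years

Periodic yield y = 0.091. Discount each cash flow and weight by its year:
  t   CF        PV=CF/(1+0.091)^t    t·PV
  1        40.00        36.6636        36.6636
  2        40.00        33.6055        67.2110
  3        40.00        30.8025        92.4075
  4        40.00        28.2333       112.9330
  5        40.00        25.8783       129.3916
  6     2,040.00     1,209.7111     7,258.2666
  Σ                  1,364.8943     7,696.8733
Price P = Σ PV = 1,364.8943.
Macaulay duration = Σ(t·PV) / P = 7,696.8733 / 1,364.8943 = 5.63917 years.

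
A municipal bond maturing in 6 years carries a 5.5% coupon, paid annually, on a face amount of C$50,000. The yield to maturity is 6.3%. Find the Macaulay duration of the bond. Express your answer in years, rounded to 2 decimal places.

5.25 years

Periodic yield y = 0.063. Discount each cash flow and weight by its year:
  t   CF        PV=CF/(1+0.063)^t    t·PV
  1     2,750.00     2,587.0179     2,587.0179
  2     2,750.00     2,433.6951     4,867.3902
  3     2,750.00     2,289.4592     6,868.3775
  4     2,750.00     2,153.7715     8,615.0862
  5     2,750.00     2,026.1256    10,130.6282
  6    52,750.00    36,561.4050   219,368.4301
  Σ                 48,051.4743   252,436.9300
Price P = Σ PV = 48,051.4743.
Macaulay duration = Σ(t·PV) / P = 252,436.9300 / 48,051.4743 = 5.25347 years.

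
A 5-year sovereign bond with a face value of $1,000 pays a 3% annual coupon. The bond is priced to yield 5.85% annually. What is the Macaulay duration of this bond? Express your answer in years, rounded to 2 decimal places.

4.70 years

Periodic yield y = 0.0585. Discount each cash flow and weight by its year:
  t   CF        PV=CF/(1+0.0585)^t    t·PV
  1        30.00        28.3420        28.3420
  2        30.00        26.7756        53.5512
  3        30.00        25.2958        75.8874
  4        30.00        23.8978        95.5912
  5     1,030.00       775.1449     3,875.7247
  Σ                    879.4562     4,129.0965
Price P = Σ PV = 879.4562.
Macaulay duration = Σ(t·PV) / P = 4,129.0965 / 879.4562 = 4.69506 years.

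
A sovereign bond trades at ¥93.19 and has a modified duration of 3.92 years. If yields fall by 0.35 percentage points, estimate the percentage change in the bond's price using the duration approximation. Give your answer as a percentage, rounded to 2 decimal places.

+1.37%

Duration approximation: ΔP/P ≈ -D_mod · Δy = -3.92 × (-0.0035) = +0.013720.
As a percentage: +1.3720%.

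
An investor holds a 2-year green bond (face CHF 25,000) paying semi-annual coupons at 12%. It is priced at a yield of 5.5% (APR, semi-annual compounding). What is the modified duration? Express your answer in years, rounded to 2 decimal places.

1.80 years

Periodic yield y = 0.0275. First find Macaulay duration:
  t   CF        PV=CF/(1+0.0275)^t    t·PV
  1     1,500.00     1,459.8540     1,459.8540
  2     1,500.00     1,420.7825     2,841.5650
  3     1,500.00     1,382.7567     4,148.2701
  4    26,500.00    23,774.8919    95,099.5678
  Σ                 28,038.2851   103,549.2568
P = 28,038.2851; Macaulay duration = 103,549.2568 / 28,038.2851 = 3.69314 half-year periods = 1.84657 years.
Modified duration = D_Mac / (1 + y) = 1.84657 / 1.0275 = 1.79715 years.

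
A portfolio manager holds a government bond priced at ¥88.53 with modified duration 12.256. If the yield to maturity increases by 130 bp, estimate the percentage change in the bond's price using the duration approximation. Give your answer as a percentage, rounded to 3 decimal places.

-15.933%

Duration approximation: ΔP/P ≈ -D_mod · Δy = -12.256 × (+0.013) = -0.159328.
As a percentage: -15.9328%.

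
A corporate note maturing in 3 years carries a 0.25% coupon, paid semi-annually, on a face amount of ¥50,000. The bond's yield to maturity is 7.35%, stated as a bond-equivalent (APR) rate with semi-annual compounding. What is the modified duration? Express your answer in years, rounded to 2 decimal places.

Periodic yield y = 0.03675. First find Macaulay duration:
  t   CF        PV=CF/(1+0.03675)^t    t·PV
  1        62.50        60.2845        60.2845
  2        62.50        58.1476       116.2952
  3        62.50        56.0864       168.2593
  4        62.50        54.0983       216.3933
  5        62.50        52.1807       260.9034
  6    50,062.50    40,315.1490   241,890.8940
  Σ                 40,595.9466   242,713.0298
P = 40,595.9466; Macaulay duration = 242,713.0298 / 40,595.9466 = 5.97875 half-year periods = 2.98938 years.
Modified duration = D_Mac / (1 + y) = 2.98938 / 1.03675 = 2.88341 years.

2.88 years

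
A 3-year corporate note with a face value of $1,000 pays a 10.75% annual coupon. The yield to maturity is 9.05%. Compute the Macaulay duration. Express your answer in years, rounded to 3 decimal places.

2.724 years

Periodic yield y = 0.0905. Discount each cash flow and weight by its year:
  t   CF        PV=CF/(1+0.0905)^t    t·PV
  1       107.50        98.5786        98.5786
  2       107.50        90.3976       180.7953
  3     1,107.50       854.0174     2,562.0522
  Σ                  1,042.9937     2,841.4262
Price P = Σ PV = 1,042.9937.
Macaulay duration = Σ(t·PV) / P = 2,841.4262 / 1,042.9937 = 2.72430 years.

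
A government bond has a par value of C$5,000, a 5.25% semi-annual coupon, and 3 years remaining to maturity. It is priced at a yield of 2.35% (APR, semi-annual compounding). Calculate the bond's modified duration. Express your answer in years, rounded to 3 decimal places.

Periodic yield y = 0.01175. First find Macaulay duration:
  t   CF        PV=CF/(1+0.01175)^t    t·PV
  1       131.25       129.7257       129.7257
  2       131.25       128.2191       256.4383
  3       131.25       126.7301       380.1902
  4       131.25       125.2583       501.0331
  5       131.25       123.8036       619.0180
  6     5,131.25     4,783.9199    28,703.5192
  Σ                  5,417.6567    30,589.9245
P = 5,417.6567; Macaulay duration = 30,589.9245 / 5,417.6567 = 5.64634 half-year periods = 2.82317 years.
Modified duration = D_Mac / (1 + y) = 2.82317 / 1.01175 = 2.79038 years.

2.790 years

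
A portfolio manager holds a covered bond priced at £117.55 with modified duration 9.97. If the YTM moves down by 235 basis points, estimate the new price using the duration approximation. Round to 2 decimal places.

£145.09

Duration approximation: ΔP/P ≈ -D_mod · Δy = -9.97 × (-0.0235) = +0.234295.
New price ≈ 117.55 × (1 + 0.234295) = 145.09137725.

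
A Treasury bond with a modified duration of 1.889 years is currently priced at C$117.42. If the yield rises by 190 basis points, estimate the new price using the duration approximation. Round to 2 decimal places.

C$113.21

Duration approximation: ΔP/P ≈ -D_mod · Δy = -1.889 × (+0.019) = -0.035891.
New price ≈ 117.42 × (1 - 0.035891) = 113.20567878.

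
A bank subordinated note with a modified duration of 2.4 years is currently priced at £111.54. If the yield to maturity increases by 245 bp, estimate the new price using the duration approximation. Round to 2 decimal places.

£104.98

Duration approximation: ΔP/P ≈ -D_mod · Δy = -2.4 × (+0.0245) = -0.058800.
New price ≈ 111.54 × (1 - 0.058800) = 104.981448.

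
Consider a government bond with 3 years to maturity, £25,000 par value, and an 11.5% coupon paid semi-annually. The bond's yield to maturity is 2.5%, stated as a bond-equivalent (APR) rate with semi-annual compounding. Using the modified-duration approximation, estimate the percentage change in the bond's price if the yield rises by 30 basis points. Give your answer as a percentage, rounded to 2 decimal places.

-0.79%

Periodic yield y = 0.0125. Modified duration first:
  t   CF        PV=CF/(1+0.0125)^t    t·PV
  1     1,437.50     1,419.7531     1,419.7531
  2     1,437.50     1,402.2253     2,804.4505
  3     1,437.50     1,384.9138     4,154.7415
  4     1,437.50     1,367.8161     5,471.2646
  5     1,437.50     1,350.9295     6,754.6476
  6    26,437.50    24,538.6233   147,231.7397
  Σ                 31,464.2612   167,836.5971
P = 31,464.2612; D_Mac = 5.33420 half-year periods = 2.66710 yrs; D_mod = 2.66710/(1+0.0125) = 2.63417 yrs.
ΔP/P ≈ -D_mod · Δy = -2.63417 × (+0.003) = -0.007903 = -0.7903%.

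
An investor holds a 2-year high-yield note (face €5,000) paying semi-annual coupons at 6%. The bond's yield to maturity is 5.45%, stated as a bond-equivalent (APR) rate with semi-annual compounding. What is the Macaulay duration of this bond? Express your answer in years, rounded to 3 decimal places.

1.915 years

Periodic yield y = 0.02725. Discount each cash flow and weight by its period:
  t   CF        PV=CF/(1+0.02725)^t    t·PV
  1       150.00       146.0209       146.0209
  2       150.00       142.1474       284.2948
  3       150.00       138.3766       415.1299
  4     5,150.00     4,624.9030    18,499.6120
  Σ                  5,051.4480    19,345.0577
Price P = Σ PV = 5,051.4480.
Macaulay duration = Σ(t·PV) / P = 19,345.0577 / 5,051.4480 = 3.82961 half-year periods.
In years: 3.82961 / 2 = 1.91480 years.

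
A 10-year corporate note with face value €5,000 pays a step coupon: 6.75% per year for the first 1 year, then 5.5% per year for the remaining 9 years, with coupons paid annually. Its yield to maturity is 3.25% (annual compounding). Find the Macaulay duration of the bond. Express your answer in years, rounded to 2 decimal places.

Periodic yield y = 0.0325. Discount each cash flow and weight by its year:
  t   CF        PV=CF/(1+0.0325)^t    t·PV
  1       337.50       326.8765       326.8765
  2       275.00       257.9601       515.9202
  3       275.00       249.8403       749.5209
  4       275.00       241.9761       967.9044
  5       275.00       234.3594     1,171.7970
  6       275.00       226.9825     1,361.8949
  7       275.00       219.8378     1,538.8643
  8       275.00       212.9179     1,703.3433
  9       275.00       206.2159     1,855.9431
  10    5,275.00     3,831.0856    38,310.8564
  Σ                  6,008.0521    48,502.9211
Price P = Σ PV = 6,008.0521.
Macaulay duration = Σ(t·PV) / P = 48,502.9211 / 6,008.0521 = 8.07299 years.

8.07 years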